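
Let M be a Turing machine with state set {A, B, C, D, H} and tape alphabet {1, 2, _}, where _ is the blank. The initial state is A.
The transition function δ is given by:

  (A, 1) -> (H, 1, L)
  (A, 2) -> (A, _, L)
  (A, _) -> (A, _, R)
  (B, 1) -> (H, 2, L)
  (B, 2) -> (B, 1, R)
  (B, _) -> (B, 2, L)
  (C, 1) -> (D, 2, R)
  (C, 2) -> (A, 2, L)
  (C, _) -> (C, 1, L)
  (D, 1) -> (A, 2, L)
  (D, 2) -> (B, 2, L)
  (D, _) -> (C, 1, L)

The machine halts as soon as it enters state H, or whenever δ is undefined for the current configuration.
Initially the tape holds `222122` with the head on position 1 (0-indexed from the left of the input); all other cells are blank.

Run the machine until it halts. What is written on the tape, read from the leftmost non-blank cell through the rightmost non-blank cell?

122

A | _2[2]2122   read 2 → write _, move L, go to A
A | _[2]_2122   read 2 → write _, move L, go to A
A | [_]__2122   read _ → write _, move R, go to A
A | _[_]_2122   read _ → write _, move R, go to A
A | __[_]2122   read _ → write _, move R, go to A
A | ___[2]122   read 2 → write _, move L, go to A
A | __[_]_122   read _ → write _, move R, go to A
A | ___[_]122   read _ → write _, move R, go to A
A | ____[1]22   read 1 → write 1, move L, go to H
H | ___[_]122
The non-blank tape span at halt is 122.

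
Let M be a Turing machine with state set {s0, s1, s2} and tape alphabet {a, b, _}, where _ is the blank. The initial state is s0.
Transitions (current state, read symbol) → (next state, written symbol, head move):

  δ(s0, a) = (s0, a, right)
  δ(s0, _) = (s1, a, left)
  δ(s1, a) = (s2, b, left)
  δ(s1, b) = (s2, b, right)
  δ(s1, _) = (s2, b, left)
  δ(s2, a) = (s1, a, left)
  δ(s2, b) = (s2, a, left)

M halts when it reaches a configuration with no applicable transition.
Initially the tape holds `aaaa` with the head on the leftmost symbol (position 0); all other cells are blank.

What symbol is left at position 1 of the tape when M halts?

b

s0 | __[a]aaa_   read a → write a, move right, go to s0
s0 | __a[a]aa_   read a → write a, move right, go to s0
s0 | __aa[a]a_   read a → write a, move right, go to s0
s0 | __aaa[a]_   read a → write a, move right, go to s0
s0 | __aaaa[_]   read _ → write a, move left, go to s1
s1 | __aaa[a]a   read a → write b, move left, go to s2
s2 | __aa[a]ba   read a → write a, move left, go to s1
s1 | __a[a]aba   read a → write b, move left, go to s2
s2 | __[a]baba   read a → write a, move left, go to s1
s1 | _[_]ababa   read _ → write b, move left, go to s2
s2 | [_]bababa
Cell 1 holds b when M halts.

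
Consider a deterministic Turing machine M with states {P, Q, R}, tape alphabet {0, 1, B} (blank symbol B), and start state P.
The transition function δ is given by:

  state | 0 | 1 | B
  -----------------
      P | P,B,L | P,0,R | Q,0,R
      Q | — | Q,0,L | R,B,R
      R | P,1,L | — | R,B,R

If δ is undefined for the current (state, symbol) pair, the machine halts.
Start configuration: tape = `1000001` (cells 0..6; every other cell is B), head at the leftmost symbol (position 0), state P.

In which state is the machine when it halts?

Q

P | B[1]000001   read 1 → write 0, move R, go to P
P | B0[0]00001   read 0 → write B, move L, go to P
P | B[0]B00001   read 0 → write B, move L, go to P
P | [B]BB00001   read B → write 0, move R, go to Q
Q | 0[B]B00001   read B → write B, move R, go to R
R | 0B[B]00001   read B → write B, move R, go to R
R | 0BB[0]0001   read 0 → write 1, move L, go to P
P | 0B[B]10001   read B → write 0, move R, go to Q
Q | 0B0[1]0001   read 1 → write 0, move L, go to Q
Q | 0B[0]00001
No transition is defined for (Q, 0); M halts in state Q.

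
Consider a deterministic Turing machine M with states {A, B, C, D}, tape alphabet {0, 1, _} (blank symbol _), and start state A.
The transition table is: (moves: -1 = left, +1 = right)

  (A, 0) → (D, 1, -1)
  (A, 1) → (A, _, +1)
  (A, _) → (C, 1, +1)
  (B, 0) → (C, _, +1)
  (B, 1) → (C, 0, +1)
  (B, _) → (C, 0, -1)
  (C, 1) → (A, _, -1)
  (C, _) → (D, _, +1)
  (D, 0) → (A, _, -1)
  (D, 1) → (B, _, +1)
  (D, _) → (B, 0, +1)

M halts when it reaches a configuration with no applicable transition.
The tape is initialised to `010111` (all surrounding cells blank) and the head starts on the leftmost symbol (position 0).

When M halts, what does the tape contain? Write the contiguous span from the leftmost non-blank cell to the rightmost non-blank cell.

1_11_00_00

state=A head=0 tape=__[0]10111__   (A,0)→(D,1,-1)
state=D head=-1 tape=_[_]110111__   (D,_)→(B,0,+1)
state=B head=0 tape=_0[1]10111__   (B,1)→(C,0,+1)
state=C head=1 tape=_00[1]0111__   (C,1)→(A,_,-1)
state=A head=0 tape=_0[0]_0111__   (A,0)→(D,1,-1)
state=D head=-1 tape=_[0]1_0111__   (D,0)→(A,_,-1)
state=A head=-2 tape=[_]_1_0111__   (A,_)→(C,1,+1)
state=C head=-1 tape=1[_]1_0111__   (C,_)→(D,_,+1)
state=D head=0 tape=1_[1]_0111__   (D,1)→(B,_,+1)
state=B head=1 tape=1__[_]0111__   (B,_)→(C,0,-1)
state=C head=0 tape=1_[_]00111__   (C,_)→(D,_,+1)
state=D head=1 tape=1__[0]0111__   (D,0)→(A,_,-1)
state=A head=0 tape=1_[_]_0111__   (A,_)→(C,1,+1)
state=C head=1 tape=1_1[_]0111__   (C,_)→(D,_,+1)
state=D head=2 tape=1_1_[0]111__   (D,0)→(A,_,-1)
state=A head=1 tape=1_1[_]_111__   (A,_)→(C,1,+1)
state=C head=2 tape=1_11[_]111__   (C,_)→(D,_,+1)
state=D head=3 tape=1_11_[1]11__   (D,1)→(B,_,+1)
state=B head=4 tape=1_11__[1]1__   (B,1)→(C,0,+1)
state=C head=5 tape=1_11__0[1]__   (C,1)→(A,_,-1)
state=A head=4 tape=1_11__[0]___   (A,0)→(D,1,-1)
state=D head=3 tape=1_11_[_]1___   (D,_)→(B,0,+1)
state=B head=4 tape=1_11_0[1]___   (B,1)→(C,0,+1)
state=C head=5 tape=1_11_00[_]__   (C,_)→(D,_,+1)
state=D head=6 tape=1_11_00_[_]_   (D,_)→(B,0,+1)
state=B head=7 tape=1_11_00_0[_]   (B,_)→(C,0,-1)
state=C head=6 tape=1_11_00_[0]0
The non-blank tape span at halt is 1_11_00_00.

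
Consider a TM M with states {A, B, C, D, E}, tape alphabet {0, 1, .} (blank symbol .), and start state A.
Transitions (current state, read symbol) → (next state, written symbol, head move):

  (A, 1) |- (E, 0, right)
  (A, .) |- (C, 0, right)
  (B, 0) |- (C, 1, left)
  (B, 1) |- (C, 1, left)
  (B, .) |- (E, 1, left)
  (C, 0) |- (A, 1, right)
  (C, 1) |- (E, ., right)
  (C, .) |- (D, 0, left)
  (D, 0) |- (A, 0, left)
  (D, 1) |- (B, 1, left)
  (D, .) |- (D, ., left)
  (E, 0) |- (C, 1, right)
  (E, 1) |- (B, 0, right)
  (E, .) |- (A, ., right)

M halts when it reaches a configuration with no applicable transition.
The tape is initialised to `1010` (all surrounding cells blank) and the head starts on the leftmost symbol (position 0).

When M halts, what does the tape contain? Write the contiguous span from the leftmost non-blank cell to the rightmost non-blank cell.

state=A head=0 tape=[1]010....   (A,1)→(E,0,right)
state=E head=1 tape=0[0]10....   (E,0)→(C,1,right)
state=C head=2 tape=01[1]0....   (C,1)→(E,.,right)
state=E head=3 tape=01.[0]....   (E,0)→(C,1,right)
state=C head=4 tape=01.1[.]...   (C,.)→(D,0,left)
state=D head=3 tape=01.[1]0...   (D,1)→(B,1,left)
state=B head=2 tape=01[.]10...   (B,.)→(E,1,left)
state=E head=1 tape=0[1]110...   (E,1)→(B,0,right)
state=B head=2 tape=00[1]10...   (B,1)→(C,1,left)
state=C head=1 tape=0[0]110...   (C,0)→(A,1,right)
state=A head=2 tape=01[1]10...   (A,1)→(E,0,right)
state=E head=3 tape=010[1]0...   (E,1)→(B,0,right)
state=B head=4 tape=0100[0]...   (B,0)→(C,1,left)
state=C head=3 tape=010[0]1...   (C,0)→(A,1,right)
state=A head=4 tape=0101[1]...   (A,1)→(E,0,right)
state=E head=5 tape=01010[.]..   (E,.)→(A,.,right)
state=A head=6 tape=01010.[.].   (A,.)→(C,0,right)
state=C head=7 tape=01010.0[.]   (C,.)→(D,0,left)
state=D head=6 tape=01010.[0]0   (D,0)→(A,0,left)
state=A head=5 tape=01010[.]00   (A,.)→(C,0,right)
state=C head=6 tape=010100[0]0   (C,0)→(A,1,right)
state=A head=7 tape=0101001[0]
The non-blank tape span at halt is 01010010.

01010010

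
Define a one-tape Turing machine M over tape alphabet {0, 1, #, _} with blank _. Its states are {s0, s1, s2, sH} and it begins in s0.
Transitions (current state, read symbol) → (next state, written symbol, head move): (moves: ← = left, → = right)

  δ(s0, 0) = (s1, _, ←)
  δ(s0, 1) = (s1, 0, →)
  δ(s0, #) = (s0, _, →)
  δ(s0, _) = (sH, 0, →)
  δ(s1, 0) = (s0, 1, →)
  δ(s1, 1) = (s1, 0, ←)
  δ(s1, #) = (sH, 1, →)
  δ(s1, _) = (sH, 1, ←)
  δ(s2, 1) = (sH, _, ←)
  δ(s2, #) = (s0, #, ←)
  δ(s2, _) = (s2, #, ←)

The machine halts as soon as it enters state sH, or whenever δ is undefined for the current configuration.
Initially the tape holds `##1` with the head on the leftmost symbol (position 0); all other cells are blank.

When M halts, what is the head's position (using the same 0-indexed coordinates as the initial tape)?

s0 | [#]#1_   read # → write _, move →, go to s0
s0 | _[#]1_   read # → write _, move →, go to s0
s0 | __[1]_   read 1 → write 0, move →, go to s1
s1 | __0[_]   read _ → write 1, move ←, go to sH
sH | __[0]1
At halt the head is at cell 2.

2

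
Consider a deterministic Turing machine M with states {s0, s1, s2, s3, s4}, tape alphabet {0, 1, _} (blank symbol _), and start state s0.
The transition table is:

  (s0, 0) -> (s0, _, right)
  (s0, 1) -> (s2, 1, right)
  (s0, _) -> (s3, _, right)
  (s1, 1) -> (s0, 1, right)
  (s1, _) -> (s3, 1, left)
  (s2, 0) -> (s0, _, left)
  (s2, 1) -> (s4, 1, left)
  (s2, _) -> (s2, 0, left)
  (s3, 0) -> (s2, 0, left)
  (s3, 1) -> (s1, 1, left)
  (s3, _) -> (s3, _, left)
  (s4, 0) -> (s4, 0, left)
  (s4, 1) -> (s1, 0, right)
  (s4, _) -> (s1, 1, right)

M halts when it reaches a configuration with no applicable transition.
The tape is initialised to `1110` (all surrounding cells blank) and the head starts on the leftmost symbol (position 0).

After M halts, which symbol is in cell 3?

_

s0 | [1]110__   read 1 → write 1, move right, go to s2
s2 | 1[1]10__   read 1 → write 1, move left, go to s4
s4 | [1]110__   read 1 → write 0, move right, go to s1
s1 | 0[1]10__   read 1 → write 1, move right, go to s0
s0 | 01[1]0__   read 1 → write 1, move right, go to s2
s2 | 011[0]__   read 0 → write _, move left, go to s0
s0 | 01[1]___   read 1 → write 1, move right, go to s2
s2 | 011[_]__   read _ → write 0, move left, go to s2
s2 | 01[1]0__   read 1 → write 1, move left, go to s4
s4 | 0[1]10__   read 1 → write 0, move right, go to s1
s1 | 00[1]0__   read 1 → write 1, move right, go to s0
s0 | 001[0]__   read 0 → write _, move right, go to s0
s0 | 001_[_]_   read _ → write _, move right, go to s3
s3 | 001__[_]   read _ → write _, move left, go to s3
s3 | 001_[_]_   read _ → write _, move left, go to s3
s3 | 001[_]__   read _ → write _, move left, go to s3
s3 | 00[1]___   read 1 → write 1, move left, go to s1
s1 | 0[0]1___
Cell 3 holds _ when M halts.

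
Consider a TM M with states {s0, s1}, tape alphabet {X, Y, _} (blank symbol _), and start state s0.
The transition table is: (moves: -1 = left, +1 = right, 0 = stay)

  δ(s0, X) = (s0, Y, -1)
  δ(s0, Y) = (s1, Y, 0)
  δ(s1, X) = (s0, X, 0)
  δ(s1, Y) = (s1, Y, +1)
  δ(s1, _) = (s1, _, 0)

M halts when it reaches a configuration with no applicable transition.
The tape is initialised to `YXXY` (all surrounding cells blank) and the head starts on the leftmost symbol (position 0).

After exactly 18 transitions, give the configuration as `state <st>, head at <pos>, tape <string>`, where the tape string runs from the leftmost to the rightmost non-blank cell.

state=s0 head=0 tape=[Y]XXY_   (s0,Y)→(s1,Y,0)
state=s1 head=0 tape=[Y]XXY_   (s1,Y)→(s1,Y,+1)
state=s1 head=1 tape=Y[X]XY_   (s1,X)→(s0,X,0)
state=s0 head=1 tape=Y[X]XY_   (s0,X)→(s0,Y,-1)
state=s0 head=0 tape=[Y]YXY_   (s0,Y)→(s1,Y,0)
state=s1 head=0 tape=[Y]YXY_   (s1,Y)→(s1,Y,+1)
state=s1 head=1 tape=Y[Y]XY_   (s1,Y)→(s1,Y,+1)
state=s1 head=2 tape=YY[X]Y_   (s1,X)→(s0,X,0)
state=s0 head=2 tape=YY[X]Y_   (s0,X)→(s0,Y,-1)
state=s0 head=1 tape=Y[Y]YY_   (s0,Y)→(s1,Y,0)
state=s1 head=1 tape=Y[Y]YY_   (s1,Y)→(s1,Y,+1)
state=s1 head=2 tape=YY[Y]Y_   (s1,Y)→(s1,Y,+1)
state=s1 head=3 tape=YYY[Y]_   (s1,Y)→(s1,Y,+1)
state=s1 head=4 tape=YYYY[_]   (s1,_)→(s1,_,0)
state=s1 head=4 tape=YYYY[_]   (s1,_)→(s1,_,0)
state=s1 head=4 tape=YYYY[_]   (s1,_)→(s1,_,0)
state=s1 head=4 tape=YYYY[_]   (s1,_)→(s1,_,0)
state=s1 head=4 tape=YYYY[_]   (s1,_)→(s1,_,0)
state=s1 head=4 tape=YYYY[_]
After 18 steps: state s1, head at 4, tape YYYY.

state s1, head at 4, tape YYYY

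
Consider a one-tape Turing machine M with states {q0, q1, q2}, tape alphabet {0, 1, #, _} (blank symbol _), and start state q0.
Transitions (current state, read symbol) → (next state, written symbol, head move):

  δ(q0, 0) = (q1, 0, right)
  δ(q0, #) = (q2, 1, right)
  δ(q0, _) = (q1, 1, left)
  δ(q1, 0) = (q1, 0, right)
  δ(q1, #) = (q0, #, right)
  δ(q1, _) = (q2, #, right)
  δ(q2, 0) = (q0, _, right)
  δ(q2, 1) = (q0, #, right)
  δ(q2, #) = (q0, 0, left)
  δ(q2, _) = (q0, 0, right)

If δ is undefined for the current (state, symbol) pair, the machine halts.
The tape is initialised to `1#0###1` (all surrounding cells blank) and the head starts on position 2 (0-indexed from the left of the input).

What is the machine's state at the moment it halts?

q0

state=q0 head=2 tape=1#[0]###1   (q0,0)→(q1,0,right)
state=q1 head=3 tape=1#0[#]##1   (q1,#)→(q0,#,right)
state=q0 head=4 tape=1#0#[#]#1   (q0,#)→(q2,1,right)
state=q2 head=5 tape=1#0#1[#]1   (q2,#)→(q0,0,left)
state=q0 head=4 tape=1#0#[1]01
No transition is defined for (q0, 1); M halts in state q0.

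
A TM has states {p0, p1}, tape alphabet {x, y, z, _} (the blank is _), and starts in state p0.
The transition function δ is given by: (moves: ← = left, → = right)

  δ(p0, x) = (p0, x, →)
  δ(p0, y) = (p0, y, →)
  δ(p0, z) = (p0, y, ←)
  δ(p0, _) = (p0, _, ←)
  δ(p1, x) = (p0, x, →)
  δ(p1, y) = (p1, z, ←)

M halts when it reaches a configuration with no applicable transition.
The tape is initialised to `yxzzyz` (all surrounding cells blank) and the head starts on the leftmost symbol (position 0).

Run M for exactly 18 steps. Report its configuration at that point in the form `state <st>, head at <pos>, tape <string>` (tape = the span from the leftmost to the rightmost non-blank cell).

state p0, head at 6, tape yxyyyy

p0 | [y]xzzyz_   read y → write y, move →, go to p0
p0 | y[x]zzyz_   read x → write x, move →, go to p0
p0 | yx[z]zyz_   read z → write y, move ←, go to p0
p0 | y[x]yzyz_   read x → write x, move →, go to p0
p0 | yx[y]zyz_   read y → write y, move →, go to p0
p0 | yxy[z]yz_   read z → write y, move ←, go to p0
p0 | yx[y]yyz_   read y → write y, move →, go to p0
p0 | yxy[y]yz_   read y → write y, move →, go to p0
p0 | yxyy[y]z_   read y → write y, move →, go to p0
p0 | yxyyy[z]_   read z → write y, move ←, go to p0
p0 | yxyy[y]y_   read y → write y, move →, go to p0
p0 | yxyyy[y]_   read y → write y, move →, go to p0
p0 | yxyyyy[_]   read _ → write _, move ←, go to p0
p0 | yxyyy[y]_   read y → write y, move →, go to p0
p0 | yxyyyy[_]   read _ → write _, move ←, go to p0
p0 | yxyyy[y]_   read y → write y, move →, go to p0
p0 | yxyyyy[_]   read _ → write _, move ←, go to p0
p0 | yxyyy[y]_   read y → write y, move →, go to p0
p0 | yxyyyy[_]
After 18 steps: state p0, head at 6, tape yxyyyy.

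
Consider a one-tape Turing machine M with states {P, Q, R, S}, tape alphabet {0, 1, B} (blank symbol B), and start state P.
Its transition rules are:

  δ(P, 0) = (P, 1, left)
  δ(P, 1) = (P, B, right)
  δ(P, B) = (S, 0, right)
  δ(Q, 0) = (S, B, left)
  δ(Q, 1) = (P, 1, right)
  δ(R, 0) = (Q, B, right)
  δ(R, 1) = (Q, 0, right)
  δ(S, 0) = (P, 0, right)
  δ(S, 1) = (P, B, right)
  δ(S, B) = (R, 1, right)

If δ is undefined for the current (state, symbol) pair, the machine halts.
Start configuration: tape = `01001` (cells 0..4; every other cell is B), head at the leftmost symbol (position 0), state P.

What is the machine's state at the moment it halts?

P | B[0]1001BBB   read 0 → write 1, move left, go to P
P | [B]11001BBB   read B → write 0, move right, go to S
S | 0[1]1001BBB   read 1 → write B, move right, go to P
P | 0B[1]001BBB   read 1 → write B, move right, go to P
P | 0BB[0]01BBB   read 0 → write 1, move left, go to P
P | 0B[B]101BBB   read B → write 0, move right, go to S
S | 0B0[1]01BBB   read 1 → write B, move right, go to P
P | 0B0B[0]1BBB   read 0 → write 1, move left, go to P
P | 0B0[B]11BBB   read B → write 0, move right, go to S
S | 0B00[1]1BBB   read 1 → write B, move right, go to P
P | 0B00B[1]BBB   read 1 → write B, move right, go to P
P | 0B00BB[B]BB   read B → write 0, move right, go to S
S | 0B00BB0[B]B   read B → write 1, move right, go to R
R | 0B00BB01[B]
No transition is defined for (R, B); M halts in state R.

R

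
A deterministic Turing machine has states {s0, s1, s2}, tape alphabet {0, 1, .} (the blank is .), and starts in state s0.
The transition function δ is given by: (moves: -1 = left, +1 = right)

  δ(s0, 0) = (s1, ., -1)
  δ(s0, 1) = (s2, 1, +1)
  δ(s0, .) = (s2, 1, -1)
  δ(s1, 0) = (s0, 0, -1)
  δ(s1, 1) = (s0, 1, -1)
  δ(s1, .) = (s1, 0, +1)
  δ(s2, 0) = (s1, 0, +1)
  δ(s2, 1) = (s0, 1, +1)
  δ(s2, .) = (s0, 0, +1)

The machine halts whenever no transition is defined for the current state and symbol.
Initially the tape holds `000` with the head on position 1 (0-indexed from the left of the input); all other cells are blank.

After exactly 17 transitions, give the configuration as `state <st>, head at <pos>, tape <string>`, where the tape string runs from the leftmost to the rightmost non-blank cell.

state s2, head at 0, tape 010.0

state=s0 head=1 tape=..0[0]0   (s0,0)→(s1,.,-1)
state=s1 head=0 tape=..[0].0   (s1,0)→(s0,0,-1)
state=s0 head=-1 tape=.[.]0.0   (s0,.)→(s2,1,-1)
state=s2 head=-2 tape=[.]10.0   (s2,.)→(s0,0,+1)
state=s0 head=-1 tape=0[1]0.0   (s0,1)→(s2,1,+1)
state=s2 head=0 tape=01[0].0   (s2,0)→(s1,0,+1)
state=s1 head=1 tape=010[.]0   (s1,.)→(s1,0,+1)
state=s1 head=2 tape=0100[0]   (s1,0)→(s0,0,-1)
state=s0 head=1 tape=010[0]0   (s0,0)→(s1,.,-1)
state=s1 head=0 tape=01[0].0   (s1,0)→(s0,0,-1)
state=s0 head=-1 tape=0[1]0.0   (s0,1)→(s2,1,+1)
state=s2 head=0 tape=01[0].0   (s2,0)→(s1,0,+1)
state=s1 head=1 tape=010[.]0   (s1,.)→(s1,0,+1)
state=s1 head=2 tape=0100[0]   (s1,0)→(s0,0,-1)
state=s0 head=1 tape=010[0]0   (s0,0)→(s1,.,-1)
state=s1 head=0 tape=01[0].0   (s1,0)→(s0,0,-1)
state=s0 head=-1 tape=0[1]0.0   (s0,1)→(s2,1,+1)
state=s2 head=0 tape=01[0].0
After 17 steps: state s2, head at 0, tape 010.0.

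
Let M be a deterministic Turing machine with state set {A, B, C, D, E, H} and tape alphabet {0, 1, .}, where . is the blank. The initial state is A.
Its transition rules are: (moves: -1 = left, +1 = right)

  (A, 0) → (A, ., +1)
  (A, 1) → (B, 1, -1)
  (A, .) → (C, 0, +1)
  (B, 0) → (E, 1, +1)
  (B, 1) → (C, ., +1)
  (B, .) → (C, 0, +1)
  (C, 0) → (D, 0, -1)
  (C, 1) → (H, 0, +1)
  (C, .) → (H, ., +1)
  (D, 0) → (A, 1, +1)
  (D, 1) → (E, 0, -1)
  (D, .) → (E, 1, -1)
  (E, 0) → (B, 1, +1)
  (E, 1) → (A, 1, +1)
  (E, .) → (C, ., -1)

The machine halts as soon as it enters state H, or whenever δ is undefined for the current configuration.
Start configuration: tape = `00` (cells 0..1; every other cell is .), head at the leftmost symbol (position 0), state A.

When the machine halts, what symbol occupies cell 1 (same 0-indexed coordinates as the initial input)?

A | [0]0...   read 0 → write ., move +1, go to A
A | .[0]...   read 0 → write ., move +1, go to A
A | ..[.]..   read . → write 0, move +1, go to C
C | ..0[.].   read . → write ., move +1, go to H
H | ..0.[.]
Cell 1 holds . when M halts.

.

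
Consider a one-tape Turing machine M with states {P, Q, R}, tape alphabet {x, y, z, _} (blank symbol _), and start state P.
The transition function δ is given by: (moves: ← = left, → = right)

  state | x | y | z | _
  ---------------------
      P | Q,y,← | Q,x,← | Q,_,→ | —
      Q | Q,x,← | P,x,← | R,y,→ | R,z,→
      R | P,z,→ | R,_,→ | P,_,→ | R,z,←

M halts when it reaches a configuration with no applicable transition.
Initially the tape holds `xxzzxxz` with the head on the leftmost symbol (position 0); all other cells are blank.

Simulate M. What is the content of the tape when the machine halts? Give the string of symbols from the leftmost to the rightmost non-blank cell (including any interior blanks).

z_z_yy

state=P head=0 tape=_[x]xzzxxz_   (P,x)→(Q,y,←)
state=Q head=-1 tape=[_]yxzzxxz_   (Q,_)→(R,z,→)
state=R head=0 tape=z[y]xzzxxz_   (R,y)→(R,_,→)
state=R head=1 tape=z_[x]zzxxz_   (R,x)→(P,z,→)
state=P head=2 tape=z_z[z]zxxz_   (P,z)→(Q,_,→)
state=Q head=3 tape=z_z_[z]xxz_   (Q,z)→(R,y,→)
state=R head=4 tape=z_z_y[x]xz_   (R,x)→(P,z,→)
state=P head=5 tape=z_z_yz[x]z_   (P,x)→(Q,y,←)
state=Q head=4 tape=z_z_y[z]yz_   (Q,z)→(R,y,→)
state=R head=5 tape=z_z_yy[y]z_   (R,y)→(R,_,→)
state=R head=6 tape=z_z_yy_[z]_   (R,z)→(P,_,→)
state=P head=7 tape=z_z_yy__[_]
The non-blank tape span at halt is z_z_yy.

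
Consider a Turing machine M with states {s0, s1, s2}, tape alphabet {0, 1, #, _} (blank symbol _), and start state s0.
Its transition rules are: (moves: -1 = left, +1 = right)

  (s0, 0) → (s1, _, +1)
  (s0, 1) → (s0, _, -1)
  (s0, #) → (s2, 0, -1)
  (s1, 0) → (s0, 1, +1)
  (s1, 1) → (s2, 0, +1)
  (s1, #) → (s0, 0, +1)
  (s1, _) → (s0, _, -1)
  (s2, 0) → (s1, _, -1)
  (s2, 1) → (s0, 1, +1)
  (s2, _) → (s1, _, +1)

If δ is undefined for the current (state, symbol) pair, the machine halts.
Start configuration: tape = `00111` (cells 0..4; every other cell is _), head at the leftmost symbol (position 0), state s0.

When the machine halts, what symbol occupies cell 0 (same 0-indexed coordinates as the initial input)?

_

state=s0 head=0 tape=[0]0111   (s0,0)→(s1,_,+1)
state=s1 head=1 tape=_[0]111   (s1,0)→(s0,1,+1)
state=s0 head=2 tape=_1[1]11   (s0,1)→(s0,_,-1)
state=s0 head=1 tape=_[1]_11   (s0,1)→(s0,_,-1)
state=s0 head=0 tape=[_]__11
Cell 0 holds _ when M halts.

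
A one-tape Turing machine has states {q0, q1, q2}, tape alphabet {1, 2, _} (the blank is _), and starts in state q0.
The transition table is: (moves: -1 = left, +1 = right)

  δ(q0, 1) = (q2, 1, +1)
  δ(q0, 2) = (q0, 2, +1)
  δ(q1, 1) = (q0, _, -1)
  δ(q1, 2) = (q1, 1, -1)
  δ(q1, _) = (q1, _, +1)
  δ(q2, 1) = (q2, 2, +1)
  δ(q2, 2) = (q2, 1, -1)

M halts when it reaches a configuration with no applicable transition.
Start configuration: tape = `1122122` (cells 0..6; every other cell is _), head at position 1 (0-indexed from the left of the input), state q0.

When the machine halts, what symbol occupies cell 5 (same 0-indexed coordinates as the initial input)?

q0 | _1[1]22122   read 1 → write 1, move +1, go to q2
q2 | _11[2]2122   read 2 → write 1, move -1, go to q2
q2 | _1[1]12122   read 1 → write 2, move +1, go to q2
q2 | _12[1]2122   read 1 → write 2, move +1, go to q2
q2 | _122[2]122   read 2 → write 1, move -1, go to q2
q2 | _12[2]1122   read 2 → write 1, move -1, go to q2
q2 | _1[2]11122   read 2 → write 1, move -1, go to q2
q2 | _[1]111122   read 1 → write 2, move +1, go to q2
q2 | _2[1]11122   read 1 → write 2, move +1, go to q2
q2 | _22[1]1122   read 1 → write 2, move +1, go to q2
q2 | _222[1]122   read 1 → write 2, move +1, go to q2
q2 | _2222[1]22   read 1 → write 2, move +1, go to q2
q2 | _22222[2]2   read 2 → write 1, move -1, go to q2
q2 | _2222[2]12   read 2 → write 1, move -1, go to q2
q2 | _222[2]112   read 2 → write 1, move -1, go to q2
q2 | _22[2]1112   read 2 → write 1, move -1, go to q2
q2 | _2[2]11112   read 2 → write 1, move -1, go to q2
q2 | _[2]111112   read 2 → write 1, move -1, go to q2
q2 | [_]1111112
Cell 5 holds 1 when M halts.

1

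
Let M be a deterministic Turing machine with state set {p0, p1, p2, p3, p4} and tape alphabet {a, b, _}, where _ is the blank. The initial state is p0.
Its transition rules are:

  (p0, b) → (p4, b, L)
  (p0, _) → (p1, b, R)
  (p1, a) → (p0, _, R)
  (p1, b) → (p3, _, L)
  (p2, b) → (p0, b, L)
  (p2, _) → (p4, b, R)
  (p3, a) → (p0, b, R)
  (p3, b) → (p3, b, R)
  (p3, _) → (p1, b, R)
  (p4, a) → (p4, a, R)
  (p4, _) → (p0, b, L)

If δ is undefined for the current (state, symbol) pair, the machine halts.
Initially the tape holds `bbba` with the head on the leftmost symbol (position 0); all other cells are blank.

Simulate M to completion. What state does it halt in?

p0 | __[b]bba__   read b → write b, move L, go to p4
p4 | _[_]bbba__   read _ → write b, move L, go to p0
p0 | [_]bbbba__   read _ → write b, move R, go to p1
p1 | b[b]bbba__   read b → write _, move L, go to p3
p3 | [b]_bbba__   read b → write b, move R, go to p3
p3 | b[_]bbba__   read _ → write b, move R, go to p1
p1 | bb[b]bba__   read b → write _, move L, go to p3
p3 | b[b]_bba__   read b → write b, move R, go to p3
p3 | bb[_]bba__   read _ → write b, move R, go to p1
p1 | bbb[b]ba__   read b → write _, move L, go to p3
p3 | bb[b]_ba__   read b → write b, move R, go to p3
p3 | bbb[_]ba__   read _ → write b, move R, go to p1
p1 | bbbb[b]a__   read b → write _, move L, go to p3
p3 | bbb[b]_a__   read b → write b, move R, go to p3
p3 | bbbb[_]a__   read _ → write b, move R, go to p1
p1 | bbbbb[a]__   read a → write _, move R, go to p0
p0 | bbbbb_[_]_   read _ → write b, move R, go to p1
p1 | bbbbb_b[_]
No transition is defined for (p1, _); M halts in state p1.

p1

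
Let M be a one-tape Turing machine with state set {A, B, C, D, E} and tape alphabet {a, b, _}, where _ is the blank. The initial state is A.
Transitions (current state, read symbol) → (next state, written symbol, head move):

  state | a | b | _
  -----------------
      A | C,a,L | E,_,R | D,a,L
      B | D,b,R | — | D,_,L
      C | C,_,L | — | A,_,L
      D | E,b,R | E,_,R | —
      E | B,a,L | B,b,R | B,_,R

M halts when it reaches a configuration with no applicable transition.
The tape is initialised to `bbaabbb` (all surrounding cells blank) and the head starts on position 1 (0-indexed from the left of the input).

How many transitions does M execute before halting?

state=A head=1 tape=b[b]aabbb   (A,b)→(E,_,R)
state=E head=2 tape=b_[a]abbb   (E,a)→(B,a,L)
state=B head=1 tape=b[_]aabbb   (B,_)→(D,_,L)
state=D head=0 tape=[b]_aabbb   (D,b)→(E,_,R)
state=E head=1 tape=_[_]aabbb   (E,_)→(B,_,R)
state=B head=2 tape=__[a]abbb   (B,a)→(D,b,R)
state=D head=3 tape=__b[a]bbb   (D,a)→(E,b,R)
state=E head=4 tape=__bb[b]bb   (E,b)→(B,b,R)
state=B head=5 tape=__bbb[b]b
M halts after 8 transitions.

8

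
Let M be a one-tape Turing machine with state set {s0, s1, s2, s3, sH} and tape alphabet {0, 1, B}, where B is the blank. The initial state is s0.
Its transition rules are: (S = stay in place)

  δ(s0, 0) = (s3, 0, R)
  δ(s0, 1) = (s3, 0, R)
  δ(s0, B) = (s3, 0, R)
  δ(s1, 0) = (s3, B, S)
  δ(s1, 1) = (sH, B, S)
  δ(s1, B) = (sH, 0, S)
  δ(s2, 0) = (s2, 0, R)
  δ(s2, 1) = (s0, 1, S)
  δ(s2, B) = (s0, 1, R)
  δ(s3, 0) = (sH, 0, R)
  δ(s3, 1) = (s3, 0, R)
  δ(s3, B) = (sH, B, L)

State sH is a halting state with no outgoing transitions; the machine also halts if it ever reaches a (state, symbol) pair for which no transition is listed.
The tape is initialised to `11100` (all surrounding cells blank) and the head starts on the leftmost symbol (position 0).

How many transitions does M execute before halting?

4

s0 | [1]1100   read 1 → write 0, move R, go to s3
s3 | 0[1]100   read 1 → write 0, move R, go to s3
s3 | 00[1]00   read 1 → write 0, move R, go to s3
s3 | 000[0]0   read 0 → write 0, move R, go to sH
sH | 0000[0]
M halts after 4 transitions.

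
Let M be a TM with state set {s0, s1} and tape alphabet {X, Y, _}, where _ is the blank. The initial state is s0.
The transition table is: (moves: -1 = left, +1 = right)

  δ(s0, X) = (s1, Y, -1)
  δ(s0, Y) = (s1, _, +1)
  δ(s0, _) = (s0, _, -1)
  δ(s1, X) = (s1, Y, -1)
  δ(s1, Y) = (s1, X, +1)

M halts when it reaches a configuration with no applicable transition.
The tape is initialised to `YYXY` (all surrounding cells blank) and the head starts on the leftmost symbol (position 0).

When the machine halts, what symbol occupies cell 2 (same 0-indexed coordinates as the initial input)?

state=s0 head=0 tape=[Y]YXY   (s0,Y)→(s1,_,+1)
state=s1 head=1 tape=_[Y]XY   (s1,Y)→(s1,X,+1)
state=s1 head=2 tape=_X[X]Y   (s1,X)→(s1,Y,-1)
state=s1 head=1 tape=_[X]YY   (s1,X)→(s1,Y,-1)
state=s1 head=0 tape=[_]YYY
Cell 2 holds Y when M halts.

Y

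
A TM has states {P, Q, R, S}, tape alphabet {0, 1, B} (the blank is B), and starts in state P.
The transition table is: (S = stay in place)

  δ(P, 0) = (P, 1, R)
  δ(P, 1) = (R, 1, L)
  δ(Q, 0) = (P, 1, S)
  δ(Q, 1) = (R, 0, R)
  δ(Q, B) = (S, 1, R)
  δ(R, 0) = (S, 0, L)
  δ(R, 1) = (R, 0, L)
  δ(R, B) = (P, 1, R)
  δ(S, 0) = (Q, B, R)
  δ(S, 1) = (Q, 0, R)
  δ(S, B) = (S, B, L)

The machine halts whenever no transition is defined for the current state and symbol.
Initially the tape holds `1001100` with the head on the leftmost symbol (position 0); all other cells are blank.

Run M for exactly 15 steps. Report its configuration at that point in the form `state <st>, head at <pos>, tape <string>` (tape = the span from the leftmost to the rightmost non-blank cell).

P | BBB[1]001100   read 1 → write 1, move L, go to R
R | BB[B]1001100   read B → write 1, move R, go to P
P | BB1[1]001100   read 1 → write 1, move L, go to R
R | BB[1]1001100   read 1 → write 0, move L, go to R
R | B[B]01001100   read B → write 1, move R, go to P
P | B1[0]1001100   read 0 → write 1, move R, go to P
P | B11[1]001100   read 1 → write 1, move L, go to R
R | B1[1]1001100   read 1 → write 0, move L, go to R
R | B[1]01001100   read 1 → write 0, move L, go to R
R | [B]001001100   read B → write 1, move R, go to P
P | 1[0]01001100   read 0 → write 1, move R, go to P
P | 11[0]1001100   read 0 → write 1, move R, go to P
P | 111[1]001100   read 1 → write 1, move L, go to R
R | 11[1]1001100   read 1 → write 0, move L, go to R
R | 1[1]01001100   read 1 → write 0, move L, go to R
R | [1]001001100
After 15 steps: state R, head at -3, tape 1001001100.

state R, head at -3, tape 1001001100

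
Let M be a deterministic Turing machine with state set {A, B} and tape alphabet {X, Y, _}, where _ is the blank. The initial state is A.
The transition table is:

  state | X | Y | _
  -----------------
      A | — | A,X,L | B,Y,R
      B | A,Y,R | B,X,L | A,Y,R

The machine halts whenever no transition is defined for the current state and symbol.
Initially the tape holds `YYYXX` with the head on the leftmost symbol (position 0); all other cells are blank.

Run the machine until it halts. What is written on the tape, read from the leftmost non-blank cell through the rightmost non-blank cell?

state=A head=0 tape=__[Y]YYXX   (A,Y)→(A,X,L)
state=A head=-1 tape=_[_]XYYXX   (A,_)→(B,Y,R)
state=B head=0 tape=_Y[X]YYXX   (B,X)→(A,Y,R)
state=A head=1 tape=_YY[Y]YXX   (A,Y)→(A,X,L)
state=A head=0 tape=_Y[Y]XYXX   (A,Y)→(A,X,L)
state=A head=-1 tape=_[Y]XXYXX   (A,Y)→(A,X,L)
state=A head=-2 tape=[_]XXXYXX   (A,_)→(B,Y,R)
state=B head=-1 tape=Y[X]XXYXX   (B,X)→(A,Y,R)
state=A head=0 tape=YY[X]XYXX
The non-blank tape span at halt is YYXXYXX.

YYXXYXX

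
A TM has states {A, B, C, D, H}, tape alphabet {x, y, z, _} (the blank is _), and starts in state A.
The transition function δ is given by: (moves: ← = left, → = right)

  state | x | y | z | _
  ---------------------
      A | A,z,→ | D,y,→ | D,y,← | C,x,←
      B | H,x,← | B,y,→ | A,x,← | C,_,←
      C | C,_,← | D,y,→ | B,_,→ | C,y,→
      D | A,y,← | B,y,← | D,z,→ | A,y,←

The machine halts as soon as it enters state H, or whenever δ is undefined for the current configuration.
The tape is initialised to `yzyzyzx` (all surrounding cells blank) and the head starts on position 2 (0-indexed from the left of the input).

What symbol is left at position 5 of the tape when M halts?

y

state=A head=2 tape=yz[y]zyzx   (A,y)→(D,y,→)
state=D head=3 tape=yzy[z]yzx   (D,z)→(D,z,→)
state=D head=4 tape=yzyz[y]zx   (D,y)→(B,y,←)
state=B head=3 tape=yzy[z]yzx   (B,z)→(A,x,←)
state=A head=2 tape=yz[y]xyzx   (A,y)→(D,y,→)
state=D head=3 tape=yzy[x]yzx   (D,x)→(A,y,←)
state=A head=2 tape=yz[y]yyzx   (A,y)→(D,y,→)
state=D head=3 tape=yzy[y]yzx   (D,y)→(B,y,←)
state=B head=2 tape=yz[y]yyzx   (B,y)→(B,y,→)
state=B head=3 tape=yzy[y]yzx   (B,y)→(B,y,→)
state=B head=4 tape=yzyy[y]zx   (B,y)→(B,y,→)
state=B head=5 tape=yzyyy[z]x   (B,z)→(A,x,←)
state=A head=4 tape=yzyy[y]xx   (A,y)→(D,y,→)
state=D head=5 tape=yzyyy[x]x   (D,x)→(A,y,←)
state=A head=4 tape=yzyy[y]yx   (A,y)→(D,y,→)
state=D head=5 tape=yzyyy[y]x   (D,y)→(B,y,←)
state=B head=4 tape=yzyy[y]yx   (B,y)→(B,y,→)
state=B head=5 tape=yzyyy[y]x   (B,y)→(B,y,→)
state=B head=6 tape=yzyyyy[x]   (B,x)→(H,x,←)
state=H head=5 tape=yzyyy[y]x
Cell 5 holds y when M halts.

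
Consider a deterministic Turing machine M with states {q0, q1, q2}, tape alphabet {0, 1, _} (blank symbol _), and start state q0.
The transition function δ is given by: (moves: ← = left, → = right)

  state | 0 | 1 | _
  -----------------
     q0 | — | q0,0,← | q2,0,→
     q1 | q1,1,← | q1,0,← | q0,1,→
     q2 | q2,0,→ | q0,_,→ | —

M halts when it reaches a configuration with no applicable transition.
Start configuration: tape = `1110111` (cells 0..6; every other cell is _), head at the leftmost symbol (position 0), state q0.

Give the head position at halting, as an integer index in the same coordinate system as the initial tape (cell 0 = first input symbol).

8

q0 | _[1]110111__   read 1 → write 0, move ←, go to q0
q0 | [_]0110111__   read _ → write 0, move →, go to q2
q2 | 0[0]110111__   read 0 → write 0, move →, go to q2
q2 | 00[1]10111__   read 1 → write _, move →, go to q0
q0 | 00_[1]0111__   read 1 → write 0, move ←, go to q0
q0 | 00[_]00111__   read _ → write 0, move →, go to q2
q2 | 000[0]0111__   read 0 → write 0, move →, go to q2
q2 | 0000[0]111__   read 0 → write 0, move →, go to q2
q2 | 00000[1]11__   read 1 → write _, move →, go to q0
q0 | 00000_[1]1__   read 1 → write 0, move ←, go to q0
q0 | 00000[_]01__   read _ → write 0, move →, go to q2
q2 | 000000[0]1__   read 0 → write 0, move →, go to q2
q2 | 0000000[1]__   read 1 → write _, move →, go to q0
q0 | 0000000_[_]_   read _ → write 0, move →, go to q2
q2 | 0000000_0[_]
At halt the head is at cell 8.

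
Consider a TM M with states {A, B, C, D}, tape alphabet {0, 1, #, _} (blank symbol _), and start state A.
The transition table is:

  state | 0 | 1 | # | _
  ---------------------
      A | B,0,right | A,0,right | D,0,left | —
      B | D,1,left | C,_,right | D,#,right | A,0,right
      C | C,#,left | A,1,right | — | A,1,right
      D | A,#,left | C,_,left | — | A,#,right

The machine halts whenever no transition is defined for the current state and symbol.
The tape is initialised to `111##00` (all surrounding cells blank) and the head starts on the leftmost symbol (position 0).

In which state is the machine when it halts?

A | _[1]11##00   read 1 → write 0, move right, go to A
A | _0[1]1##00   read 1 → write 0, move right, go to A
A | _00[1]##00   read 1 → write 0, move right, go to A
A | _000[#]#00   read # → write 0, move left, go to D
D | _00[0]0#00   read 0 → write #, move left, go to A
A | _0[0]#0#00   read 0 → write 0, move right, go to B
B | _00[#]0#00   read # → write #, move right, go to D
D | _00#[0]#00   read 0 → write #, move left, go to A
A | _00[#]##00   read # → write 0, move left, go to D
D | _0[0]0##00   read 0 → write #, move left, go to A
A | _[0]#0##00   read 0 → write 0, move right, go to B
B | _0[#]0##00   read # → write #, move right, go to D
D | _0#[0]##00   read 0 → write #, move left, go to A
A | _0[#]###00   read # → write 0, move left, go to D
D | _[0]0###00   read 0 → write #, move left, go to A
A | [_]#0###00
No transition is defined for (A, _); M halts in state A.

A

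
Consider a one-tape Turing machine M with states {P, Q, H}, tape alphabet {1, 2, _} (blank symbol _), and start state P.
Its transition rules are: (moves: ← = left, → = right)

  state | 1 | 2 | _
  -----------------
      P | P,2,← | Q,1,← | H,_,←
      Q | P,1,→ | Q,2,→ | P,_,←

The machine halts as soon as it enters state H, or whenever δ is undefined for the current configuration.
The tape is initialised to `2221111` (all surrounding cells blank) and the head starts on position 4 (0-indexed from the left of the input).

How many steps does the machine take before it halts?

P | ___2221[1]11   read 1 → write 2, move ←, go to P
P | ___222[1]211   read 1 → write 2, move ←, go to P
P | ___22[2]2211   read 2 → write 1, move ←, go to Q
Q | ___2[2]12211   read 2 → write 2, move →, go to Q
Q | ___22[1]2211   read 1 → write 1, move →, go to P
P | ___221[2]211   read 2 → write 1, move ←, go to Q
Q | ___22[1]1211   read 1 → write 1, move →, go to P
P | ___221[1]211   read 1 → write 2, move ←, go to P
P | ___22[1]2211   read 1 → write 2, move ←, go to P
P | ___2[2]22211   read 2 → write 1, move ←, go to Q
Q | ___[2]122211   read 2 → write 2, move →, go to Q
Q | ___2[1]22211   read 1 → write 1, move →, go to P
P | ___21[2]2211   read 2 → write 1, move ←, go to Q
Q | ___2[1]12211   read 1 → write 1, move →, go to P
P | ___21[1]2211   read 1 → write 2, move ←, go to P
P | ___2[1]22211   read 1 → write 2, move ←, go to P
P | ___[2]222211   read 2 → write 1, move ←, go to Q
Q | __[_]1222211   read _ → write _, move ←, go to P
P | _[_]_1222211   read _ → write _, move ←, go to H
H | [_]__1222211
M halts after 19 transitions.

19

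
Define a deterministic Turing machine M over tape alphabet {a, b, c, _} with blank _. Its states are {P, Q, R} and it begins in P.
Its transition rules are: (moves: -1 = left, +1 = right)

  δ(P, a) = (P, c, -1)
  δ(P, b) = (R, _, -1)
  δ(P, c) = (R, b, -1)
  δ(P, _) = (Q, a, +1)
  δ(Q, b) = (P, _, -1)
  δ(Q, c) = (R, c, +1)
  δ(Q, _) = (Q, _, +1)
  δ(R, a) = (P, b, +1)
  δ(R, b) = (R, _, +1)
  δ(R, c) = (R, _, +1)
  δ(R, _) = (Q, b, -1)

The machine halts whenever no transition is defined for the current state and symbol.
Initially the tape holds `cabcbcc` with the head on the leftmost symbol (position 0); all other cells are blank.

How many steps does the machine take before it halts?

9

P | __[c]abcbcc   read c → write b, move -1, go to R
R | _[_]babcbcc   read _ → write b, move -1, go to Q
Q | [_]bbabcbcc   read _ → write _, move +1, go to Q
Q | _[b]babcbcc   read b → write _, move -1, go to P
P | [_]_babcbcc   read _ → write a, move +1, go to Q
Q | a[_]babcbcc   read _ → write _, move +1, go to Q
Q | a_[b]abcbcc   read b → write _, move -1, go to P
P | a[_]_abcbcc   read _ → write a, move +1, go to Q
Q | aa[_]abcbcc   read _ → write _, move +1, go to Q
Q | aa_[a]bcbcc
M halts after 9 transitions.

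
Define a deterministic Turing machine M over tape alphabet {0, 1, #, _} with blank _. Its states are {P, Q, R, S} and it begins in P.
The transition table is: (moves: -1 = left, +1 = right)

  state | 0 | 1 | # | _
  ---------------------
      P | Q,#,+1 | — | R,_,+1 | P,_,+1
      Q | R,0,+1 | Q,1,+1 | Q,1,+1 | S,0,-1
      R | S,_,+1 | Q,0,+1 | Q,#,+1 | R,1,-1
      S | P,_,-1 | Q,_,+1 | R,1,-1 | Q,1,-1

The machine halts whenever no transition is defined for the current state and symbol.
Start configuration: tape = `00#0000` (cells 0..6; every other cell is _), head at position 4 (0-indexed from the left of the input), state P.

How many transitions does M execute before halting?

26

state=P head=4 tape=00#0[0]00___   (P,0)→(Q,#,+1)
state=Q head=5 tape=00#0#[0]0___   (Q,0)→(R,0,+1)
state=R head=6 tape=00#0#0[0]___   (R,0)→(S,_,+1)
state=S head=7 tape=00#0#0_[_]__   (S,_)→(Q,1,-1)
state=Q head=6 tape=00#0#0[_]1__   (Q,_)→(S,0,-1)
state=S head=5 tape=00#0#[0]01__   (S,0)→(P,_,-1)
state=P head=4 tape=00#0[#]_01__   (P,#)→(R,_,+1)
state=R head=5 tape=00#0_[_]01__   (R,_)→(R,1,-1)
state=R head=4 tape=00#0[_]101__   (R,_)→(R,1,-1)
state=R head=3 tape=00#[0]1101__   (R,0)→(S,_,+1)
state=S head=4 tape=00#_[1]101__   (S,1)→(Q,_,+1)
state=Q head=5 tape=00#__[1]01__   (Q,1)→(Q,1,+1)
state=Q head=6 tape=00#__1[0]1__   (Q,0)→(R,0,+1)
state=R head=7 tape=00#__10[1]__   (R,1)→(Q,0,+1)
state=Q head=8 tape=00#__100[_]_   (Q,_)→(S,0,-1)
state=S head=7 tape=00#__10[0]0_   (S,0)→(P,_,-1)
state=P head=6 tape=00#__1[0]_0_   (P,0)→(Q,#,+1)
state=Q head=7 tape=00#__1#[_]0_   (Q,_)→(S,0,-1)
state=S head=6 tape=00#__1[#]00_   (S,#)→(R,1,-1)
state=R head=5 tape=00#__[1]100_   (R,1)→(Q,0,+1)
state=Q head=6 tape=00#__0[1]00_   (Q,1)→(Q,1,+1)
state=Q head=7 tape=00#__01[0]0_   (Q,0)→(R,0,+1)
state=R head=8 tape=00#__010[0]_   (R,0)→(S,_,+1)
state=S head=9 tape=00#__010_[_]   (S,_)→(Q,1,-1)
state=Q head=8 tape=00#__010[_]1   (Q,_)→(S,0,-1)
state=S head=7 tape=00#__01[0]01   (S,0)→(P,_,-1)
state=P head=6 tape=00#__0[1]_01
M halts after 26 transitions.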